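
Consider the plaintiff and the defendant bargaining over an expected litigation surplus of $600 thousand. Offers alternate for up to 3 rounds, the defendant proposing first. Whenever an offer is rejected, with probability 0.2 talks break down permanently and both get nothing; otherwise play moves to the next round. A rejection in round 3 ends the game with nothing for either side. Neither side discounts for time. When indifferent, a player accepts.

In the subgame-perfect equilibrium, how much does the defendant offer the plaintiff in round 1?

Round 3 (the defendant proposes): the plaintiff will accept anything ≥ 0, so the defendant offers 0 and keeps 600.
Round 2 (the plaintiff proposes): rejecting gives the defendant an expected 0.8 × 600 = 480; the plaintiff offers that and keeps 120.
Round 1 (the defendant proposes): rejecting gives the plaintiff an expected 0.8 × 120 = 96; the defendant offers that and keeps 504.

96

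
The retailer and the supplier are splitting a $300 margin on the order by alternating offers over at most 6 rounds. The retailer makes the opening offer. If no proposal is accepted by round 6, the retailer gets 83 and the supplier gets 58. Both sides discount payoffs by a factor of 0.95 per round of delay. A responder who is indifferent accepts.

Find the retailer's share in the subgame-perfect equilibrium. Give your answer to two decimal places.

Round 6 (the supplier proposes): the retailer gets 83 if talks fail, so the supplier offers 83 and keeps 217.
Round 5 (the retailer proposes): the supplier can get 217 next round, worth 0.95 × 217 = 206.15 now. The retailer offers 206.15 and keeps 300 − 206.15 = 93.85.
Round 4 (the supplier proposes): the retailer can get 93.85 next round, worth 0.95 × 93.85 = 89.1575 now. The supplier offers 89.1575 and keeps 300 − 89.1575 = 210.8425.
Round 3 (the retailer proposes): the supplier can get 210.8425 next round, worth 0.95 × 210.8425 = 200.300375 now; the retailer offers that and keeps 99.699625.
Round 2 (the supplier proposes): the retailer can get 99.699625 next round, worth 0.95 × 99.699625 = 94.71464375 now, so the supplier offers 94.71464375, keeping 205.28535625.
Round 1 (the retailer proposes): the supplier can get 205.28535625 next round, worth 0.95 × 205.28535625 = 195.0210884375 now, so the retailer offers 195.0210884375, keeping 104.9789115625.

104.98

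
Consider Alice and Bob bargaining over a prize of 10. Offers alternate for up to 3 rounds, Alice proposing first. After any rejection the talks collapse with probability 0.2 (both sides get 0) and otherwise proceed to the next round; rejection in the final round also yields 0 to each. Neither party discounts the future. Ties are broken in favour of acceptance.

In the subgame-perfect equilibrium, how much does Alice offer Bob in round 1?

1.6

By backward induction:
Round 3 (Alice proposes): Bob will accept anything ≥ 0, so Alice offers 0 and keeps 10.
Round 2 (Bob proposes): rejecting gives Alice an expected 0.8 × 10 = 8. Bob offers 8 and keeps 10 − 8 = 2.
Round 1 (Alice proposes): rejecting gives Bob an expected 0.8 × 2 = 1.6. Alice offers 1.6 and keeps 10 − 1.6 = 8.4.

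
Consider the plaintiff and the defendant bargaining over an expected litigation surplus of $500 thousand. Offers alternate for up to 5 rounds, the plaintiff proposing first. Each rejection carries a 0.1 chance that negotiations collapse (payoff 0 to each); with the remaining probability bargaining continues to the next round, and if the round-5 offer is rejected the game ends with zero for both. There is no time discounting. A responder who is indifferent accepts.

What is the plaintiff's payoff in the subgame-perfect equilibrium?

By backward induction:
Round 5 (the plaintiff proposes): rejection yields 0 for the defendant; the plaintiff offers 0 and keeps 500.
Round 4 (the defendant proposes): rejecting gives the plaintiff an expected 0.9 × 500 = 450. The defendant offers 450 and keeps 500 − 450 = 50.
Round 3 (the plaintiff proposes): rejecting gives the defendant an expected 0.9 × 50 = 45, so the plaintiff offers 45, keeping 455.
Round 2 (the defendant proposes): rejecting gives the plaintiff an expected 0.9 × 455 = 409.5; the defendant offers that and keeps 90.5.
Round 1 (the plaintiff proposes): rejecting gives the defendant an expected 0.9 × 90.5 = 81.45; the plaintiff offers that and keeps 418.55.

418.55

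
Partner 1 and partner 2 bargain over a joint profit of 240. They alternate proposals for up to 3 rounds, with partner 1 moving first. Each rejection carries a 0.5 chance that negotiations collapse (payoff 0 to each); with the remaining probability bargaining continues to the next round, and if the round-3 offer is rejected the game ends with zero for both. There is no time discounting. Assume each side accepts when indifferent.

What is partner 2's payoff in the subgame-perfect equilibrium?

Round 3 (partner 1 proposes): partner 2 will accept anything ≥ 0, so partner 1 offers 0 and keeps 240.
Round 2 (partner 2 proposes): rejecting gives partner 1 an expected 0.5 × 240 = 120; partner 2 offers that and keeps 120.
Round 1 (partner 1 proposes): rejecting gives partner 2 an expected 0.5 × 120 = 60. Partner 1 offers 60 and keeps 240 − 60 = 180.

60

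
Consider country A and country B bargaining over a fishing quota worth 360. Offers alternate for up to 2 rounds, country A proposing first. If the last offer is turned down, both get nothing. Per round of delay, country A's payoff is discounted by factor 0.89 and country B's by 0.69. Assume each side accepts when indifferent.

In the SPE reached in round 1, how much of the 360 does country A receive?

Round 2 (country B proposes): country A will accept anything ≥ 0, so country B offers 0 and keeps 360.
Round 1 (country A proposes): country B can get 360 next round, worth 0.69 × 360 = 248.4 now. Country A offers 248.4 and keeps 360 − 248.4 = 111.6.

111.6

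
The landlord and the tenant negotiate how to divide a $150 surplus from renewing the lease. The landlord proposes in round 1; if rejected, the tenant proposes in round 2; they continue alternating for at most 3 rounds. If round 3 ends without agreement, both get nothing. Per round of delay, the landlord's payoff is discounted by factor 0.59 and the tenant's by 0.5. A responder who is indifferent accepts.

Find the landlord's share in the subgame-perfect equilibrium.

119.25

Round 3 (the landlord proposes): rejection yields 0 for the tenant; the landlord offers 0 and keeps 150.
Round 2 (the tenant proposes): the landlord can get 150 next round, worth 0.59 × 150 = 88.5 now; the tenant offers that and keeps 61.5.
Round 1 (the landlord proposes): the tenant can get 61.5 next round, worth 0.5 × 61.5 = 30.75 now, so the landlord offers 30.75, keeping 119.25.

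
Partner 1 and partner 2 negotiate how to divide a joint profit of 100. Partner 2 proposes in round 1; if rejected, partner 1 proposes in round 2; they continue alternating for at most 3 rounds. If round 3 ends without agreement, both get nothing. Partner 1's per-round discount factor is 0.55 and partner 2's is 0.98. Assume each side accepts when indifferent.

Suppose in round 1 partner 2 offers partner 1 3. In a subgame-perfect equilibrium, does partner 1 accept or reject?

Accept

Work out partner 1's continuation value if the offer is rejected.
Round 3 (partner 2 proposes): partner 1 will accept anything ≥ 0, so partner 2 offers 0 and keeps 100.
Round 2 (partner 1 proposes): partner 2 can get 100 next round, worth 0.98 × 100 = 98 now, so partner 1 offers 98, keeping 2.
So by rejecting in round 1, partner 1 gets 2 next round, worth 0.55 × 2 = 1.1 now.
Offer 3 ≥ 1.1, so partner 1 accepts.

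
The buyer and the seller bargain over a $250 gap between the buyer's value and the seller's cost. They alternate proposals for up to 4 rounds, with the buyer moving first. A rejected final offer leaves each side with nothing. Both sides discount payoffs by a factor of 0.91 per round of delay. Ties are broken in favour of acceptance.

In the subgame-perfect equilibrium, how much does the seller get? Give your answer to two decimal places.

Round 4 (the seller proposes): the buyer will accept anything ≥ 0, so the seller offers 0 and keeps 250.
Round 3 (the buyer proposes): the seller can get 250 next round, worth 0.91 × 250 = 227.5 now. The buyer offers 227.5 and keeps 250 − 227.5 = 22.5.
Round 2 (the seller proposes): the buyer can get 22.5 next round, worth 0.91 × 22.5 = 20.475 now. The seller offers 20.475 and keeps 250 − 20.475 = 229.525.
Round 1 (the buyer proposes): the seller can get 229.525 next round, worth 0.91 × 229.525 = 208.86775 now, so the buyer offers 208.86775, keeping 41.13225.

208.87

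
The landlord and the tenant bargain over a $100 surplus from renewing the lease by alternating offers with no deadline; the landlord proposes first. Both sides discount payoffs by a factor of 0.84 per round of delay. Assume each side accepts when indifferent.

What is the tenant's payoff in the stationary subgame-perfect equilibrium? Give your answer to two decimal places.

Let x be the landlord's share when the landlord proposes and y be the tenant's share when the tenant proposes.
The tenant accepts iff offered ≥ 0.84·y, so x = 100 − 0.84y. Symmetrically y = 100 − 0.84x.
Substituting: x = 100 − 0.84(100 − 0.84x), giving x(1 − 0.84·0.84) = 100(1 − 0.84).
So x = 100 × 0.16 / 0.2944 ≈ 54.3478, and the tenant receives 100 − x ≈ 45.6522.

45.65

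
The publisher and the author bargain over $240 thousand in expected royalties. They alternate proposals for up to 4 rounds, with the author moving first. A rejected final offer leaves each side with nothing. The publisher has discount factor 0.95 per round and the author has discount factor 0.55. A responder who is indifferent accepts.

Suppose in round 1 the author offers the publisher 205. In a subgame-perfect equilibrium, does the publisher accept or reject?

Reject

Round 4 (the publisher proposes): rejection yields 0 for the author; the publisher offers 0 and keeps 240.
Round 3 (the author proposes): the publisher can get 240 next round, worth 0.95 × 240 = 228 now; the author offers that and keeps 12.
Round 2 (the publisher proposes): the author can get 12 next round, worth 0.55 × 12 = 6.6 now. The publisher offers 6.6 and keeps 240 − 6.6 = 233.4.
So by rejecting in round 1, the publisher gets 233.4 next round, worth 0.95 × 233.4 = 221.73 now.
Offer 205 < 221.73, so the publisher rejects.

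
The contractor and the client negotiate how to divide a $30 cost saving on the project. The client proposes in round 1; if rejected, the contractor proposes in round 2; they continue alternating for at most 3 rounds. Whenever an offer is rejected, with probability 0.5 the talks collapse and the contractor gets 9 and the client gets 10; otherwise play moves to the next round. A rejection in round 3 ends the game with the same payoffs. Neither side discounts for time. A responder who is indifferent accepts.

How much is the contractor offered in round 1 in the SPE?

Round 3 (the client proposes): the contractor gets 9 if talks fail, so the client offers 9 and keeps 21.
Round 2 (the contractor proposes): rejecting gives the client an expected 0.5 × 21 + 0.5 × 10 = 15.5. The contractor offers 15.5 and keeps 30 − 15.5 = 14.5.
Round 1 (the client proposes): rejecting gives the contractor an expected 0.5 × 14.5 + 0.5 × 9 = 11.75, so the client offers 11.75, keeping 18.25.

11.75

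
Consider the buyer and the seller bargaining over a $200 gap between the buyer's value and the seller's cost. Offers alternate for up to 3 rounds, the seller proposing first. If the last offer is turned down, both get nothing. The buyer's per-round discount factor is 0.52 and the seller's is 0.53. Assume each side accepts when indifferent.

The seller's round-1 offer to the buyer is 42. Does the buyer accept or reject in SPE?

Reject

Round 3 (the seller proposes): the buyer will accept anything ≥ 0, so the seller offers 0 and keeps 200.
Round 2 (the buyer proposes): the seller can get 200 next round, worth 0.53 × 200 = 106 now; the buyer offers that and keeps 94.
So by rejecting in round 1, the buyer gets 94 next round, worth 0.52 × 94 = 48.88 now.
Offer 42 < 48.88, so the buyer rejects.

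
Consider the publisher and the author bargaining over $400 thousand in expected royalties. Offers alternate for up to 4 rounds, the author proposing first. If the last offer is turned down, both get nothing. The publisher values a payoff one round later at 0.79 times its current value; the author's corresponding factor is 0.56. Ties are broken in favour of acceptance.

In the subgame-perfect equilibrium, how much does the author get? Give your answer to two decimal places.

Solve by backward induction from round 4.
Round 4 (the publisher proposes): rejection yields 0 for the author; the publisher offers 0 and keeps 400.
Round 3 (the author proposes): the publisher can get 400 next round, worth 0.79 × 400 = 316 now, so the author offers 316, keeping 84.
Round 2 (the publisher proposes): the author can get 84 next round, worth 0.56 × 84 = 47.04 now; the publisher offers that and keeps 352.96.
Round 1 (the author proposes): the publisher can get 352.96 next round, worth 0.79 × 352.96 = 278.8384 now; the author offers that and keeps 121.1616.

121.16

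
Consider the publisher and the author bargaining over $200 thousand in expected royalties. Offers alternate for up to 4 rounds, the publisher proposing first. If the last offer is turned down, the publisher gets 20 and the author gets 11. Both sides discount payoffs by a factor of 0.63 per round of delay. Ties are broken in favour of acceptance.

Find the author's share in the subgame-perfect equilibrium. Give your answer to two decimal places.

Solve by backward induction from round 4.
Round 4 (the author proposes): the publisher gets 20 if talks fail, so the author offers 20 and keeps 180.
Round 3 (the publisher proposes): the author can get 180 next round, worth 0.63 × 180 = 113.4 now, so the publisher offers 113.4, keeping 86.6.
Round 2 (the author proposes): the publisher can get 86.6 next round, worth 0.63 × 86.6 = 54.558 now; the author offers that and keeps 145.442.
Round 1 (the publisher proposes): the author can get 145.442 next round, worth 0.63 × 145.442 = 91.62846 now; the publisher offers that and keeps 108.37154.

91.63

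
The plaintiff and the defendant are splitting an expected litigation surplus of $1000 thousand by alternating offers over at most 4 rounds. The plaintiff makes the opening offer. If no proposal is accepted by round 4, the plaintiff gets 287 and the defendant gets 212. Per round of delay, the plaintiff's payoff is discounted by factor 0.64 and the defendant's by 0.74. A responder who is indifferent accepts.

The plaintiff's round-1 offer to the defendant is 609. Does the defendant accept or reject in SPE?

Accept

Round 4 (the defendant proposes): the plaintiff gets 287 if talks fail, so the defendant offers 287 and keeps 713.
Round 3 (the plaintiff proposes): the defendant can get 713 next round, worth 0.74 × 713 = 527.62 now; the plaintiff offers that and keeps 472.38.
Round 2 (the defendant proposes): the plaintiff can get 472.38 next round, worth 0.64 × 472.38 = 302.3232 now; the defendant offers that and keeps 697.6768.
So by rejecting in round 1, the defendant gets 697.6768 next round, worth 0.74 × 697.6768 = 516.280832 now.
Offer 609 ≥ 516.280832, so the defendant accepts.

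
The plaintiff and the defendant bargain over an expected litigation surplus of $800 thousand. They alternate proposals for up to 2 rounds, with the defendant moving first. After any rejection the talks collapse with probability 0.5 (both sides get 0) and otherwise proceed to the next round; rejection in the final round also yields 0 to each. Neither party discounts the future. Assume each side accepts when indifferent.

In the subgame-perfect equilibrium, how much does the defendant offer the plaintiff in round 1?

Round 2 (the plaintiff proposes): the defendant will accept anything ≥ 0, so the plaintiff offers 0 and keeps 800.
Round 1 (the defendant proposes): rejecting gives the plaintiff an expected 0.5 × 800 = 400, so the defendant offers 400, keeping 400.

400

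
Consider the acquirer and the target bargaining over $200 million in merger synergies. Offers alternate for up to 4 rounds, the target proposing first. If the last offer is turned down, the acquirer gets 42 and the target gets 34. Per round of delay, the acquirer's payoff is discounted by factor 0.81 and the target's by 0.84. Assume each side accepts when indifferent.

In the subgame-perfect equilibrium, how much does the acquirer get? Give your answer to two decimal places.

Round 4 (the acquirer proposes): the target gets 34 if talks fail, so the acquirer offers 34 and keeps 166.
Round 3 (the target proposes): the acquirer can get 166 next round, worth 0.81 × 166 = 134.46 now, so the target offers 134.46, keeping 65.54.
Round 2 (the acquirer proposes): the target can get 65.54 next round, worth 0.84 × 65.54 = 55.0536 now. The acquirer offers 55.0536 and keeps 200 − 55.0536 = 144.9464.
Round 1 (the target proposes): the acquirer can get 144.9464 next round, worth 0.81 × 144.9464 = 117.406584 now. The target offers 117.406584 and keeps 200 − 117.406584 = 82.593416.

117.41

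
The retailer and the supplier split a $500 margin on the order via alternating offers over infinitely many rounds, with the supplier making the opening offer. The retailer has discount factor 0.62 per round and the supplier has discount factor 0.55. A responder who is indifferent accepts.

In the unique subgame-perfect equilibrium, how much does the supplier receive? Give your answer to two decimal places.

Let x be the supplier's share when the supplier proposes and y be the retailer's share when the retailer proposes.
The retailer accepts iff offered ≥ 0.62·y, so x = 500 − 0.62y. Symmetrically y = 500 − 0.55x.
Substituting: x = 500 − 0.62(500 − 0.55x), giving x(1 − 0.55·0.62) = 500(1 − 0.62).
So x = 500 × 0.38 / 0.659 ≈ 288.3156, and the retailer receives 500 − x ≈ 211.6844.

288.32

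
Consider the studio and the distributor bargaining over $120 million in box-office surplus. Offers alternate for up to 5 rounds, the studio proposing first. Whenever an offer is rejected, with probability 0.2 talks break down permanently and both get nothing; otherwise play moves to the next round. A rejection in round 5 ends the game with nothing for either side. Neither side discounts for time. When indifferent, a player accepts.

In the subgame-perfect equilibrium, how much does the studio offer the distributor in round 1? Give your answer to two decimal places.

Round 5 (the studio proposes): rejection yields 0 for the distributor; the studio offers 0 and keeps 120.
Round 4 (the distributor proposes): rejecting gives the studio an expected 0.8 × 120 = 96; the distributor offers that and keeps 24.
Round 3 (the studio proposes): rejecting gives the distributor an expected 0.8 × 24 = 19.2. The studio offers 19.2 and keeps 120 − 19.2 = 100.8.
Round 2 (the distributor proposes): rejecting gives the studio an expected 0.8 × 100.8 = 80.64, so the distributor offers 80.64, keeping 39.36.
Round 1 (the studio proposes): rejecting gives the distributor an expected 0.8 × 39.36 = 31.488, so the studio offers 31.488, keeping 88.512.

31.49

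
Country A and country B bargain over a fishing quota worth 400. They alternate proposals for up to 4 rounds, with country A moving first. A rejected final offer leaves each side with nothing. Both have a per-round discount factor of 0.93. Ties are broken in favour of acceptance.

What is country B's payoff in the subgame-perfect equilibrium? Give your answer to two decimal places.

Round 4 (country B proposes): country A will accept anything ≥ 0, so country B offers 0 and keeps 400.
Round 3 (country A proposes): country B can get 400 next round, worth 0.93 × 400 = 372 now. Country A offers 372 and keeps 400 − 372 = 28.
Round 2 (country B proposes): country A can get 28 next round, worth 0.93 × 28 = 26.04 now, so country B offers 26.04, keeping 373.96.
Round 1 (country A proposes): country B can get 373.96 next round, worth 0.93 × 373.96 = 347.7828 now; country A offers that and keeps 52.2172.

347.78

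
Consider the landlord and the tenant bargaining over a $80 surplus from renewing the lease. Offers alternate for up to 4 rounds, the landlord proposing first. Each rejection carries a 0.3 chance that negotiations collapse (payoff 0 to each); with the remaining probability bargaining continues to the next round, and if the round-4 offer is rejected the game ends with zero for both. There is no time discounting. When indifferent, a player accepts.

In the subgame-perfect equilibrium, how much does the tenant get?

By backward induction:
Round 4 (the tenant proposes): rejection yields 0 for the landlord; the tenant offers 0 and keeps 80.
Round 3 (the landlord proposes): rejecting gives the tenant an expected 0.7 × 80 = 56, so the landlord offers 56, keeping 24.
Round 2 (the tenant proposes): rejecting gives the landlord an expected 0.7 × 24 = 16.8. The tenant offers 16.8 and keeps 80 − 16.8 = 63.2.
Round 1 (the landlord proposes): rejecting gives the tenant an expected 0.7 × 63.2 = 44.24, so the landlord offers 44.24, keeping 35.76.

44.24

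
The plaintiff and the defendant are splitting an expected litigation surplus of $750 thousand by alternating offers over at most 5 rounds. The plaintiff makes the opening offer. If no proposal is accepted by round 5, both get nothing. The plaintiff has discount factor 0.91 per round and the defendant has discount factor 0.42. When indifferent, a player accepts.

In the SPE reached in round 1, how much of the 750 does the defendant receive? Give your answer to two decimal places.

Round 5 (the plaintiff proposes): rejection yields 0 for the defendant; the plaintiff offers 0 and keeps 750.
Round 4 (the defendant proposes): the plaintiff can get 750 next round, worth 0.91 × 750 = 682.5 now; the defendant offers that and keeps 67.5.
Round 3 (the plaintiff proposes): the defendant can get 67.5 next round, worth 0.42 × 67.5 = 28.35 now. The plaintiff offers 28.35 and keeps 750 − 28.35 = 721.65.
Round 2 (the defendant proposes): the plaintiff can get 721.65 next round, worth 0.91 × 721.65 = 656.7015 now; the defendant offers that and keeps 93.2985.
Round 1 (the plaintiff proposes): the defendant can get 93.2985 next round, worth 0.42 × 93.2985 = 39.18537 now, so the plaintiff offers 39.18537, keeping 710.81463.

39.19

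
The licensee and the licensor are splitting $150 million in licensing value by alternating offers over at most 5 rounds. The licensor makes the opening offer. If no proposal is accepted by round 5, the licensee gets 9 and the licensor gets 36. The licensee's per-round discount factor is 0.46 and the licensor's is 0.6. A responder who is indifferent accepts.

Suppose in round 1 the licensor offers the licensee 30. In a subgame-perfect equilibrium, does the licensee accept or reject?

Reject

Work out the licensee's continuation value if the offer is rejected.
Round 5 (the licensor proposes): the licensee gets 9 if talks fail, so the licensor offers 9 and keeps 141.
Round 4 (the licensee proposes): the licensor can get 141 next round, worth 0.6 × 141 = 84.6 now. The licensee offers 84.6 and keeps 150 − 84.6 = 65.4.
Round 3 (the licensor proposes): the licensee can get 65.4 next round, worth 0.46 × 65.4 = 30.084 now, so the licensor offers 30.084, keeping 119.916.
Round 2 (the licensee proposes): the licensor can get 119.916 next round, worth 0.6 × 119.916 = 71.9496 now; the licensee offers that and keeps 78.0504.
So by rejecting in round 1, the licensee gets 78.0504 next round, worth 0.46 × 78.0504 = 35.903184 now.
Offer 30 < 35.903184, so the licensee rejects.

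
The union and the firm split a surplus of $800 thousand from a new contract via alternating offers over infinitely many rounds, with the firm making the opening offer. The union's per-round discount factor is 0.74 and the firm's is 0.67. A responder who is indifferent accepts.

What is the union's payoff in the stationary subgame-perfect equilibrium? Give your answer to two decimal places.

When the firm proposes, the union accepts any offer worth at least 0.74 times what the union would get by proposing next round; and vice versa.
This gives x = 800 − 0.74y and y = 800 − 0.67x, where x and y are each side's share when it proposes.
Hence (1 − 0.74·0.67)x = 800(1 − 0.74), i.e. 0.5042·x = 208.
x ≈ 412.5347; the union's share is 800 − x ≈ 387.4653.

387.47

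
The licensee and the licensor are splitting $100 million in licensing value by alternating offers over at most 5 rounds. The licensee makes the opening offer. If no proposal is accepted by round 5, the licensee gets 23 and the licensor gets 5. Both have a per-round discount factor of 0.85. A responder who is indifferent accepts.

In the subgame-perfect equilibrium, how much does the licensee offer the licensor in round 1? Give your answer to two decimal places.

24.57

Solve by backward induction from round 5.
Round 5 (the licensee proposes): the licensor gets 5 if talks fail, so the licensee offers 5 and keeps 95.
Round 4 (the licensor proposes): the licensee can get 95 next round, worth 0.85 × 95 = 80.75 now, so the licensor offers 80.75, keeping 19.25.
Round 3 (the licensee proposes): the licensor can get 19.25 next round, worth 0.85 × 19.25 = 16.3625 now. The licensee offers 16.3625 and keeps 100 − 16.3625 = 83.6375.
Round 2 (the licensor proposes): the licensee can get 83.6375 next round, worth 0.85 × 83.6375 = 71.091875 now, so the licensor offers 71.091875, keeping 28.908125.
Round 1 (the licensee proposes): the licensor can get 28.908125 next round, worth 0.85 × 28.908125 = 24.57190625 now, so the licensee offers 24.57190625, keeping 75.42809375.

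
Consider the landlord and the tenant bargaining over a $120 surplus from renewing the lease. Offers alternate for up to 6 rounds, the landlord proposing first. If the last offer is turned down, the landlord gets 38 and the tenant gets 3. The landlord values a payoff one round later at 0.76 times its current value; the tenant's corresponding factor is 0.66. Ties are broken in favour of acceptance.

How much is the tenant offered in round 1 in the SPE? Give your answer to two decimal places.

Round 6 (the tenant proposes): the landlord gets 38 if talks fail, so the tenant offers 38 and keeps 82.
Round 5 (the landlord proposes): the tenant can get 82 next round, worth 0.66 × 82 = 54.12 now. The landlord offers 54.12 and keeps 120 − 54.12 = 65.88.
Round 4 (the tenant proposes): the landlord can get 65.88 next round, worth 0.76 × 65.88 = 50.0688 now; the tenant offers that and keeps 69.9312.
Round 3 (the landlord proposes): the tenant can get 69.9312 next round, worth 0.66 × 69.9312 = 46.154592 now; the landlord offers that and keeps 73.845408.
Round 2 (the tenant proposes): the landlord can get 73.845408 next round, worth 0.76 × 73.845408 = 56.12251008 now, so the tenant offers 56.12251008, keeping 63.87748992.
Round 1 (the landlord proposes): the tenant can get 63.87748992 next round, worth 0.66 × 63.87748992 = 42.1591433472 now. The landlord offers 42.1591433472 and keeps 120 − 42.1591433472 = 77.8408566528.

42.16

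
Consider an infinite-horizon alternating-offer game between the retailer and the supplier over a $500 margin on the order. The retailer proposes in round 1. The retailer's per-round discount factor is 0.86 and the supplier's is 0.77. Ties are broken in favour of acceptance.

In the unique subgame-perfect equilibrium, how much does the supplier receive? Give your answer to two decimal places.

159.56

In a stationary SPE each proposer offers the other exactly their discounted continuation value.
If the retailer keeps x when proposing and the supplier keeps y when proposing, then x = 500 − 0.77y and y = 500 − 0.86x.
Solving: x = 500(1 − 0.77) / (1 − 0.86·0.77) = 115 / 0.3378 ≈ 340.4381.
The supplier gets 500 − 340.4381 ≈ 159.5619.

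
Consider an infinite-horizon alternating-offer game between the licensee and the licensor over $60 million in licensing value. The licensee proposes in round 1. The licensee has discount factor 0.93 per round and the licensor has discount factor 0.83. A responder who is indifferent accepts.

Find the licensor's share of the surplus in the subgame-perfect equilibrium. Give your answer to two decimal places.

Let x be the licensee's share when the licensee proposes and y be the licensor's share when the licensor proposes.
The licensor accepts iff offered ≥ 0.83·y, so x = 60 − 0.83y. Symmetrically y = 60 − 0.93x.
Substituting: x = 60 − 0.83(60 − 0.93x), giving x(1 − 0.93·0.83) = 60(1 − 0.83).
So x = 60 × 0.17 / 0.2281 ≈ 44.7172, and the licensor receives 60 − x ≈ 15.2828.

15.28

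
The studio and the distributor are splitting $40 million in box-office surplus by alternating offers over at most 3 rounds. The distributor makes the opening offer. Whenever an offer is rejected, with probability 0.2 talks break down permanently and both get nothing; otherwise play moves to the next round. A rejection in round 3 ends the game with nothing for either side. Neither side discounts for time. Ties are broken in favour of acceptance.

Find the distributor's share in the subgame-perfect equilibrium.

33.6

Round 3 (the distributor proposes): rejection yields 0 for the studio; the distributor offers 0 and keeps 40.
Round 2 (the studio proposes): rejecting gives the distributor an expected 0.8 × 40 = 32; the studio offers that and keeps 8.
Round 1 (the distributor proposes): rejecting gives the studio an expected 0.8 × 8 = 6.4, so the distributor offers 6.4, keeping 33.6.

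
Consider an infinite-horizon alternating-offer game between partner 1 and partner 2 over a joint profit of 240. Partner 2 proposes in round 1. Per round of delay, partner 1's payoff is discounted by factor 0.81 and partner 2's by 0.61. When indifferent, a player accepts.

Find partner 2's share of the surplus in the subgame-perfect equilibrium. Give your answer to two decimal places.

Let x be partner 2's share when partner 2 proposes and y be partner 1's share when partner 1 proposes.
Partner 1 accepts iff offered ≥ 0.81·y, so x = 240 − 0.81y. Symmetrically y = 240 − 0.61x.
Substituting: x = 240 − 0.81(240 − 0.61x), giving x(1 − 0.61·0.81) = 240(1 − 0.81).
So x = 240 × 0.19 / 0.5059 ≈ 90.1364, and partner 1 receives 240 − x ≈ 149.8636.

90.14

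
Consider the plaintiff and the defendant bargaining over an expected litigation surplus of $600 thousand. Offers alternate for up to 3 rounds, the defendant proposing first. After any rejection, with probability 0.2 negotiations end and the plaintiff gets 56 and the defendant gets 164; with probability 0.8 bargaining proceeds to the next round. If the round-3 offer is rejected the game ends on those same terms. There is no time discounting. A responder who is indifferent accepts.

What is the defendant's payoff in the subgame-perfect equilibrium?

By backward induction:
Round 3 (the defendant proposes): the plaintiff gets 56 if talks fail, so the defendant offers 56 and keeps 544.
Round 2 (the plaintiff proposes): rejecting gives the defendant an expected 0.8 × 544 + 0.2 × 164 = 468; the plaintiff offers that and keeps 132.
Round 1 (the defendant proposes): rejecting gives the plaintiff an expected 0.8 × 132 + 0.2 × 56 = 116.8; the defendant offers that and keeps 483.2.

483.2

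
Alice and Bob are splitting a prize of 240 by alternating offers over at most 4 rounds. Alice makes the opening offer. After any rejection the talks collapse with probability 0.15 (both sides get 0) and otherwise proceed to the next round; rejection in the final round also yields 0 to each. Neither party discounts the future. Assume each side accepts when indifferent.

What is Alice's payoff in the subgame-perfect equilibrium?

62.01

Round 4 (Bob proposes): rejection yields 0 for Alice; Bob offers 0 and keeps 240.
Round 3 (Alice proposes): rejecting gives Bob an expected 0.85 × 240 = 204, so Alice offers 204, keeping 36.
Round 2 (Bob proposes): rejecting gives Alice an expected 0.85 × 36 = 30.6. Bob offers 30.6 and keeps 240 − 30.6 = 209.4.
Round 1 (Alice proposes): rejecting gives Bob an expected 0.85 × 209.4 = 177.99. Alice offers 177.99 and keeps 240 − 177.99 = 62.01.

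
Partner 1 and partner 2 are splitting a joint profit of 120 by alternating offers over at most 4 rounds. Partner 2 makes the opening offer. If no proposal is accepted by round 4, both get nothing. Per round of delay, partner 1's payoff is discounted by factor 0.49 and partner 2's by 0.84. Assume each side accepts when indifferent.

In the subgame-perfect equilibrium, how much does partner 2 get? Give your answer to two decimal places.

86.39

Round 4 (partner 1 proposes): partner 2 will accept anything ≥ 0, so partner 1 offers 0 and keeps 120.
Round 3 (partner 2 proposes): partner 1 can get 120 next round, worth 0.49 × 120 = 58.8 now, so partner 2 offers 58.8, keeping 61.2.
Round 2 (partner 1 proposes): partner 2 can get 61.2 next round, worth 0.84 × 61.2 = 51.408 now; partner 1 offers that and keeps 68.592.
Round 1 (partner 2 proposes): partner 1 can get 68.592 next round, worth 0.49 × 68.592 = 33.61008 now. Partner 2 offers 33.61008 and keeps 120 − 33.61008 = 86.38992.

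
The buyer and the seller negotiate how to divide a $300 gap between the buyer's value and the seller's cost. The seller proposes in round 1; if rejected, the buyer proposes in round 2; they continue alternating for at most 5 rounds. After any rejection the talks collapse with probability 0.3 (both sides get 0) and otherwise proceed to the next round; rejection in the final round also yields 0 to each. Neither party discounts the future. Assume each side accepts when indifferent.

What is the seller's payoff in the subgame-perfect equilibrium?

Round 5 (the seller proposes): rejection yields 0 for the buyer; the seller offers 0 and keeps 300.
Round 4 (the buyer proposes): rejecting gives the seller an expected 0.7 × 300 = 210. The buyer offers 210 and keeps 300 − 210 = 90.
Round 3 (the seller proposes): rejecting gives the buyer an expected 0.7 × 90 = 63. The seller offers 63 and keeps 300 − 63 = 237.
Round 2 (the buyer proposes): rejecting gives the seller an expected 0.7 × 237 = 165.9. The buyer offers 165.9 and keeps 300 − 165.9 = 134.1.
Round 1 (the seller proposes): rejecting gives the buyer an expected 0.7 × 134.1 = 93.87; the seller offers that and keeps 206.13.

206.13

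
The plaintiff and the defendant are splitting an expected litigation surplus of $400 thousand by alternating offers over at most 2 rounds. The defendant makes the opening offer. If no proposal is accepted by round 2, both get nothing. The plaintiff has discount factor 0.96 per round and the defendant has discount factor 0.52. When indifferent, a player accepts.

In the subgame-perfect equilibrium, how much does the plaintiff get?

384

By backward induction:
Round 2 (the plaintiff proposes): rejection yields 0 for the defendant; the plaintiff offers 0 and keeps 400.
Round 1 (the defendant proposes): the plaintiff can get 400 next round, worth 0.96 × 400 = 384 now, so the defendant offers 384, keeping 16.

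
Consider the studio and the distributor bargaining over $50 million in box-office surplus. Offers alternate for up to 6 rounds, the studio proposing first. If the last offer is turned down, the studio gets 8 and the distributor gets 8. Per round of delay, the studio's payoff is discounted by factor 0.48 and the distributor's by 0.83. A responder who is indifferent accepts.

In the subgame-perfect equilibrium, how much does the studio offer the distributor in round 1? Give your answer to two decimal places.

Round 6 (the distributor proposes): the studio gets 8 if talks fail, so the distributor offers 8 and keeps 42.
Round 5 (the studio proposes): the distributor can get 42 next round, worth 0.83 × 42 = 34.86 now. The studio offers 34.86 and keeps 50 − 34.86 = 15.14.
Round 4 (the distributor proposes): the studio can get 15.14 next round, worth 0.48 × 15.14 = 7.2672 now. The distributor offers 7.2672 and keeps 50 − 7.2672 = 42.7328.
Round 3 (the studio proposes): the distributor can get 42.7328 next round, worth 0.83 × 42.7328 = 35.468224 now; the studio offers that and keeps 14.531776.
Round 2 (the distributor proposes): the studio can get 14.531776 next round, worth 0.48 × 14.531776 = 6.97525248 now; the distributor offers that and keeps 43.02474752.
Round 1 (the studio proposes): the distributor can get 43.02474752 next round, worth 0.83 × 43.02474752 = 35.7105404416 now; the studio offers that and keeps 14.2894595584.

35.71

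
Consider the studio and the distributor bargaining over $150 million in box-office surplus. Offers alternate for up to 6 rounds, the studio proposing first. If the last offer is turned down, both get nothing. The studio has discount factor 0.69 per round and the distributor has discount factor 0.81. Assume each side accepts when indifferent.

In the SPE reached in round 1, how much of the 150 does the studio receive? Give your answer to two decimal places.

53.33

Round 6 (the distributor proposes): the studio will accept anything ≥ 0, so the distributor offers 0 and keeps 150.
Round 5 (the studio proposes): the distributor can get 150 next round, worth 0.81 × 150 = 121.5 now; the studio offers that and keeps 28.5.
Round 4 (the distributor proposes): the studio can get 28.5 next round, worth 0.69 × 28.5 = 19.665 now. The distributor offers 19.665 and keeps 150 − 19.665 = 130.335.
Round 3 (the studio proposes): the distributor can get 130.335 next round, worth 0.81 × 130.335 = 105.57135 now, so the studio offers 105.57135, keeping 44.42865.
Round 2 (the distributor proposes): the studio can get 44.42865 next round, worth 0.69 × 44.42865 = 30.6557685 now. The distributor offers 30.6557685 and keeps 150 − 30.6557685 = 119.3442315.
Round 1 (the studio proposes): the distributor can get 119.3442315 next round, worth 0.81 × 119.3442315 = 96.668827515 now, so the studio offers 96.668827515, keeping 53.331172485.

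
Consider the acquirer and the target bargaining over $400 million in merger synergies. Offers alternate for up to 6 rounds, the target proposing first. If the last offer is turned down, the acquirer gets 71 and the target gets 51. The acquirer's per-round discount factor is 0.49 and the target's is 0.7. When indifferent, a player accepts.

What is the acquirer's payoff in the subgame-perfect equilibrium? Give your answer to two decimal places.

Work backward from the last round.
Round 6 (the acquirer proposes): the target gets 51 if talks fail, so the acquirer offers 51 and keeps 349.
Round 5 (the target proposes): the acquirer can get 349 next round, worth 0.49 × 349 = 171.01 now; the target offers that and keeps 228.99.
Round 4 (the acquirer proposes): the target can get 228.99 next round, worth 0.7 × 228.99 = 160.293 now. The acquirer offers 160.293 and keeps 400 − 160.293 = 239.707.
Round 3 (the target proposes): the acquirer can get 239.707 next round, worth 0.49 × 239.707 = 117.45643 now. The target offers 117.45643 and keeps 400 − 117.45643 = 282.54357.
Round 2 (the acquirer proposes): the target can get 282.54357 next round, worth 0.7 × 282.54357 = 197.780499 now, so the acquirer offers 197.780499, keeping 202.219501.
Round 1 (the target proposes): the acquirer can get 202.219501 next round, worth 0.49 × 202.219501 = 99.08755549 now, so the target offers 99.08755549, keeping 300.91244451.

99.09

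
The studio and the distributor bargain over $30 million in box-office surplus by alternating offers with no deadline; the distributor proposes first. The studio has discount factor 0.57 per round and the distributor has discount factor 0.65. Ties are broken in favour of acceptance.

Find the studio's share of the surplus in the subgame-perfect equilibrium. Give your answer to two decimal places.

9.51

Let x be the distributor's share when the distributor proposes and y be the studio's share when the studio proposes.
The studio accepts iff offered ≥ 0.57·y, so x = 30 − 0.57y. Symmetrically y = 30 − 0.65x.
Substituting: x = 30 − 0.57(30 − 0.65x), giving x(1 − 0.65·0.57) = 30(1 − 0.57).
So x = 30 × 0.43 / 0.6295 ≈ 20.4925, and the studio receives 30 − x ≈ 9.5075.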